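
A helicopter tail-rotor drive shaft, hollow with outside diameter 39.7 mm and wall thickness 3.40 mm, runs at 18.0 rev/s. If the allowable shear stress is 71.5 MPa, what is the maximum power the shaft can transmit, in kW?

52.5 kW

J = π(d_o⁴ − d_i⁴)/32 = π(0.0397⁴ − 0.0329⁴)/32 = 1.288×10^-7 m⁴.
T_max = τ_allow·J/r = 7.15×10^7 × 1.288×10^-7 / 0.0199 = 464.1 N·m.
ω = 2π·18.0 = 113.1 rad/s, so P_max = T_max·ω = 5.249×10^4 W.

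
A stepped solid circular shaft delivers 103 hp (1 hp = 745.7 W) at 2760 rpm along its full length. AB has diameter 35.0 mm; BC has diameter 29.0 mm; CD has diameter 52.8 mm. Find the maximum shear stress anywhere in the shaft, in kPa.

ω = 2π·2760/60 = 289.0 rad/s, so T = P/ω = 103×745.7 / 289.0 = 265.7 N·m.
Under the same torque, τ_max = 16T/(πd³) is largest where d is smallest — segment BC (d = 29.0 mm).
τ_max = 16·265.7/(π·(0.0290)³) = 5.549×10^7 Pa.

55500 kPa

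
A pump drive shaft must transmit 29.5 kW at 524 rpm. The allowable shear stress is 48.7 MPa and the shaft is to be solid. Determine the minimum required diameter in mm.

38.3 mm

ω = 2π·524/60 = 54.87 rad/s, so T = P/ω = 29.5×10³ / 54.87 = 537.6 N·m.
For a solid shaft τ_max = 16T/(πd³), so d = (16T/(π τ_allow))^(1/3) = (16·537.6/(π·4.87×10^7))^(1/3) = 0.03831 m.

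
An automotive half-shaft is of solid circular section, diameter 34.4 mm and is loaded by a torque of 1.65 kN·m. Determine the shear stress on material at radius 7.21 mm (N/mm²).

86.5 N/mm²

J = πd⁴/32 = π(0.0344)⁴/32 = 1.375×10^-7 m⁴.
Shear stress varies linearly with radius: τ = T·r/J = 1650 × 0.00721 / 1.375×10^-7 = 8.653×10^7 Pa.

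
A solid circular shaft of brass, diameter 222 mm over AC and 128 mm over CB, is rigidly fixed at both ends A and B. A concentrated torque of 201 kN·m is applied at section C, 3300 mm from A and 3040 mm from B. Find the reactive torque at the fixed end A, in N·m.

179000 N·m

Compatibility: T_A·a/J_AC = T_B·b/J_CB with T_A + T_B = T₀.
J_AC = 2.38×10^-4 m⁴, J_CB = 2.64×10^-5 m⁴, so T_A = T₀·(J_AC/a)/((J_AC/a)+(J_CB/b)) = 179500 N·m, T_B = 21530 N·m.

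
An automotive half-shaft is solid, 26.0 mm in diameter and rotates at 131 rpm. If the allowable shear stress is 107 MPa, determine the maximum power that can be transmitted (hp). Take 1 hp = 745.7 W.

J = πd⁴/32 = π(0.0260)⁴/32 = 4.486×10^-8 m⁴.
T_max = τ_allow·J/r = 1.07×10^8 × 4.486×10^-8 / 0.0130 = 369.3 N·m.
ω = 2π·131/60 = 13.72 rad/s, so P_max = T_max·ω = 5066 W.

6.79 hp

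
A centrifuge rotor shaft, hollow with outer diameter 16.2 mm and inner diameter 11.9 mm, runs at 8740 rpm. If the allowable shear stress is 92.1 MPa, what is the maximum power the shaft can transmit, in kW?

49.9 kW

J = π(d_o⁴ − d_i⁴)/32 = π(0.0162⁴ − 0.0119⁴)/32 = 4.793×10^-9 m⁴.
T_max = τ_allow·J/r = 9.21×10^7 × 4.793×10^-9 / 0.00810 = 54.50 N·m.
ω = 2π·8740/60 = 915.3 rad/s, so P_max = T_max·ω = 4.988×10^4 W.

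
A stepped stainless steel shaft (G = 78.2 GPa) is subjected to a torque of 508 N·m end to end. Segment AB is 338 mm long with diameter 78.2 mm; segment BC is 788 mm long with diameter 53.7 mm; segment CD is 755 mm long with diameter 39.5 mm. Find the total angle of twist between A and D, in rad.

0.0274 rad

J_AB = π(0.0782)⁴/32 = 3.67×10^-6 m⁴; J_BC = π(0.0537)⁴/32 = 8.16×10^-7 m⁴; J_CD = π(0.0395)⁴/32 = 2.39×10^-7 m⁴.
θ = (T/G)·Σ L_i/J_i = (508.0/78.2×10⁹)·(0.338/3.67×10^-6 + 0.788/8.16×10^-7 + 0.755/2.39×10^-7) = 0.02739 rad.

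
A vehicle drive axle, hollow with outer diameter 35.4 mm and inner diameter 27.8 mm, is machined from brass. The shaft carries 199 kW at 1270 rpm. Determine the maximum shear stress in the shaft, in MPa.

ω = 2π·1270/60 = 133.0 rad/s, so T = P/ω = 199×10³ / 133.0 = 1496 N·m.
J = π(d_o⁴ − d_i⁴)/32 = π(0.0354⁴ − 0.0278⁴)/32 = 9.554×10^-8 m⁴.
τ_max = T·r/J = 1496 × 0.0177 / 9.554×10^-8 = 2.772×10^8 Pa.

277 MPa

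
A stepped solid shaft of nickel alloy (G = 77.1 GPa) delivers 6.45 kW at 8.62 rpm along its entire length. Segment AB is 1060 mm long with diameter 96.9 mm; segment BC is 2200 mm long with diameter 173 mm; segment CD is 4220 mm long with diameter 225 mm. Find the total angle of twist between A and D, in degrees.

ω = 2π·8.62/60 = 0.9027 rad/s, so T = P/ω = 6.45×10³ / 0.9027 = 7145 N·m.
J_AB = π(0.0969)⁴/32 = 8.66×10^-6 m⁴; J_BC = π(0.173)⁴/32 = 8.79×10^-5 m⁴; J_CD = π(0.225)⁴/32 = 2.52×10^-4 m⁴.
θ = (T/G)·Σ L_i/J_i = (7145/77.1×10⁹)·(1.06/8.66×10^-6 + 2.20/8.79×10^-5 + 4.22/2.52×10^-4) = 0.01522 rad.

0.872°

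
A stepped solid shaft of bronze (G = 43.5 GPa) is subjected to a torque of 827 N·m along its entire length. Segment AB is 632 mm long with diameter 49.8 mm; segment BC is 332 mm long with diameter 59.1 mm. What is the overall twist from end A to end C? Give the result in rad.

J_AB = π(0.0498)⁴/32 = 6.04×10^-7 m⁴; J_BC = π(0.0591)⁴/32 = 1.20×10^-6 m⁴.
θ = (T/G)·Σ L_i/J_i = (827.0/43.5×10⁹)·(0.632/6.04×10^-7 + 0.332/1.20×10^-6) = 0.02517 rad.

0.0252 rad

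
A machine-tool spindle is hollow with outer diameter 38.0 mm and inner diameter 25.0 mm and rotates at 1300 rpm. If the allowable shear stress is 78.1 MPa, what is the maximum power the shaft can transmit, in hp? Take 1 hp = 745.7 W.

J = π(d_o⁴ − d_i⁴)/32 = π(0.0380⁴ − 0.0250⁴)/32 = 1.664×10^-7 m⁴.
T_max = τ_allow·J/r = 7.81×10^7 × 1.664×10^-7 / 0.0190 = 683.8 N·m.
ω = 2π·1300/60 = 136.1 rad/s, so P_max = T_max·ω = 9.309×10^4 W.

125 hp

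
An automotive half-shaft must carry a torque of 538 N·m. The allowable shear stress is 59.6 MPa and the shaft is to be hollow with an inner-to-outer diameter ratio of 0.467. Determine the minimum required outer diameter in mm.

36.4 mm

For a hollow shaft with d_i/d_o = 0.467: τ_max = 16T/(π d_o³ (1−k⁴)), so d_o = [16T/(π τ_allow (1−k⁴))]^(1/3) = [16·538.0/(π·5.96×10^7·0.9524)]^(1/3) = 0.03641 m.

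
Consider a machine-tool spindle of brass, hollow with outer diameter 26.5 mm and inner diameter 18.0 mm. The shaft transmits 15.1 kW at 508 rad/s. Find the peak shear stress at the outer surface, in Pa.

ω = 508 rad/s, so T = P/ω = 15.1×10³ / 508.0 = 29.72 N·m.
J = π(d_o⁴ − d_i⁴)/32 = π(0.0265⁴ − 0.0180⁴)/32 = 3.811×10^-8 m⁴.
τ_max = T·r/J = 29.72 × 0.0132 / 3.811×10^-8 = 1.033×10^7 Pa.

1.03e7 Pa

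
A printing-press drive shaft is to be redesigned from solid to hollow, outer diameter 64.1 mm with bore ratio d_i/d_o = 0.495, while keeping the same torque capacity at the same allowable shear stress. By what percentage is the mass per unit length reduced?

21.3 %

Equal τ_max and T ⇒ the solid shaft needs d_s³ = d_o³(1−k⁴), so d_s = 64.1·(1−0.495⁴)^(1/3) = 62.79 mm.
Area ratio A_h/A_s = d_o²(1−k²)/d_s² = (1−k²)/(1−k⁴)^(2/3) = 0.7868.
Mass saving = 1 − 0.7868 = 21.3 %.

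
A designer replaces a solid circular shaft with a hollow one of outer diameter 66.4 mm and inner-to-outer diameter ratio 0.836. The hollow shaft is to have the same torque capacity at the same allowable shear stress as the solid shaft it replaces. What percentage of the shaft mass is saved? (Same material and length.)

Equal τ_max and T ⇒ the solid shaft needs d_s³ = d_o³(1−k⁴), so d_s = 66.4·(1−0.836⁴)^(1/3) = 53.10 mm.
Area ratio A_h/A_s = d_o²(1−k²)/d_s² = (1−k²)/(1−k⁴)^(2/3) = 0.4708.
Mass saving = 1 − 0.4708 = 52.9 %.

52.9 %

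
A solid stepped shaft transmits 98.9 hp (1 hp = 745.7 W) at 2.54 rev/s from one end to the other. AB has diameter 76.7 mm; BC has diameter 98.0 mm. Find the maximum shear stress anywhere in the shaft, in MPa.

52.2 MPa

ω = 2π·2.54 = 15.96 rad/s, so T = P/ω = 98.9×745.7 / 15.96 = 4621 N·m.
Under the same torque, τ_max = 16T/(πd³) is largest where d is smallest — segment AB (d = 76.7 mm).
τ_max = 16·4621/(π·(0.0767)³) = 5.216×10^7 Pa.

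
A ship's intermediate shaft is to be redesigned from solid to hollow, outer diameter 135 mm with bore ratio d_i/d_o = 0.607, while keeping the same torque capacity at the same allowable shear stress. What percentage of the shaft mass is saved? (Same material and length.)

30.4 %

Equal τ_max and T ⇒ the solid shaft needs d_s³ = d_o³(1−k⁴), so d_s = 135·(1−0.607⁴)^(1/3) = 128.6 mm.
Area ratio A_h/A_s = d_o²(1−k²)/d_s² = (1−k²)/(1−k⁴)^(2/3) = 0.6961.
Mass saving = 1 − 0.6961 = 30.4 %.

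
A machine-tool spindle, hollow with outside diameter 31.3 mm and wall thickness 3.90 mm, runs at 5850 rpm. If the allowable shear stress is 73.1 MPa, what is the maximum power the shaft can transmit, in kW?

J = π(d_o⁴ − d_i⁴)/32 = π(0.0313⁴ − 0.0235⁴)/32 = 6.429×10^-8 m⁴.
T_max = τ_allow·J/r = 7.31×10^7 × 6.429×10^-8 / 0.0157 = 300.3 N·m.
ω = 2π·5850/60 = 612.6 rad/s, so P_max = T_max·ω = 1.840×10^5 W.

184 kW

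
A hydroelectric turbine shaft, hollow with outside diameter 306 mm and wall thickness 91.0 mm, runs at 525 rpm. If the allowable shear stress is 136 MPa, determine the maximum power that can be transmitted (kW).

J = π(d_o⁴ − d_i⁴)/32 = π(0.306⁴ − 0.124⁴)/32 = 8.376×10^-4 m⁴.
T_max = τ_allow·J/r = 1.36×10^8 × 8.376×10^-4 / 0.153 = 744500 N·m.
ω = 2π·525/60 = 54.98 rad/s, so P_max = T_max·ω = 4.093×10^7 W.

40900 kW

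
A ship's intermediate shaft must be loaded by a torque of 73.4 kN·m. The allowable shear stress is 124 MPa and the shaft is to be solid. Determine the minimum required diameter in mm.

144 mm

For a solid shaft τ_max = 16T/(πd³), so d = (16T/(π τ_allow))^(1/3) = (16·73400/(π·1.24×10^8))^(1/3) = 0.1445 m.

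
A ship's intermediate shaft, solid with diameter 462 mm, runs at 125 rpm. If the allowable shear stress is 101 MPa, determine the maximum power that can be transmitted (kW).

J = πd⁴/32 = π(0.462)⁴/32 = 4.473×10^-3 m⁴.
T_max = τ_allow·J/r = 1.01×10^8 × 4.473×10^-3 / 0.231 = 1.956e6 N·m.
ω = 2π·125/60 = 13.09 rad/s, so P_max = T_max·ω = 2.560×10^7 W.

25600 kW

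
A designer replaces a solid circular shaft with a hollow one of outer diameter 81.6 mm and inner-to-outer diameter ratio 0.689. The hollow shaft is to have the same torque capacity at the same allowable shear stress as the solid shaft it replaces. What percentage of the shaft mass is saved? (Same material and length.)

37.7 %

Equal τ_max and T ⇒ the solid shaft needs d_s³ = d_o³(1−k⁴), so d_s = 81.6·(1−0.689⁴)^(1/3) = 74.94 mm.
Area ratio A_h/A_s = d_o²(1−k²)/d_s² = (1−k²)/(1−k⁴)^(2/3) = 0.6228.
Mass saving = 1 − 0.6228 = 37.7 %.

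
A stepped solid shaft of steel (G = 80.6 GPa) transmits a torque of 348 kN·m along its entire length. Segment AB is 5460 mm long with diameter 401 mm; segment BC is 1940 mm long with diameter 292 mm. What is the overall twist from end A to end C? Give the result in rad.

J_AB = π(0.401)⁴/32 = 2.54×10^-3 m⁴; J_BC = π(0.292)⁴/32 = 7.14×10^-4 m⁴.
θ = (T/G)·Σ L_i/J_i = (348000/80.6×10⁹)·(5.46/2.54×10^-3 + 1.94/7.14×10^-4) = 0.02102 rad.

0.0210 rad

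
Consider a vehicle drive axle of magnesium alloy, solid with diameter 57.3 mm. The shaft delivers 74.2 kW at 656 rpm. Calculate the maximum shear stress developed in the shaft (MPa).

ω = 2π·656/60 = 68.70 rad/s, so T = P/ω = 74.2×10³ / 68.70 = 1080 N·m.
J = πd⁴/32 = π(0.0573)⁴/32 = 1.058×10^-6 m⁴.
τ_max = T·r/J = 1080 × 0.0286 / 1.058×10^-6 = 2.924×10^7 Pa.

29.2 MPa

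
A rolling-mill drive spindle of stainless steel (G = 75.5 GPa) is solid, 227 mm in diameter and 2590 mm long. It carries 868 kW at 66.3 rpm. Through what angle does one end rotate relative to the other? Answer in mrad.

16.5 mrad

ω = 2π·66.3/60 = 6.943 rad/s, so T = P/ω = 868×10³ / 6.943 = 125000 N·m.
J = πd⁴/32 = π(0.227)⁴/32 = 2.607×10^-4 m⁴.
θ = T·L/(G·J) = 125000 × 2.59 / (75.5×10⁹ × 2.607×10^-4) = 0.01645 rad.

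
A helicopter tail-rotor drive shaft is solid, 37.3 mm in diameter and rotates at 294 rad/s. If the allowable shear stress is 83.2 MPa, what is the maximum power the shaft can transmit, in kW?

J = πd⁴/32 = π(0.0373)⁴/32 = 1.900×10^-7 m⁴.
T_max = τ_allow·J/r = 8.32×10^7 × 1.900×10^-7 / 0.0186 = 847.8 N·m.
ω = 294 rad/s, so P_max = T_max·ω = 2.492×10^5 W.

249 kW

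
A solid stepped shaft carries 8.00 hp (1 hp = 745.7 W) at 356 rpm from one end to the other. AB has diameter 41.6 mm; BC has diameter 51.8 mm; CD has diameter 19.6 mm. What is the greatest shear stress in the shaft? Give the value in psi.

ω = 2π·356/60 = 37.28 rad/s, so T = P/ω = 8.00×745.7 / 37.28 = 160.0 N·m.
Under the same torque, τ_max = 16T/(πd³) is largest where d is smallest — segment CD (d = 19.6 mm).
τ_max = 16·160.0/(π·(0.0196)³) = 1.082×10^8 Pa.

15700 psi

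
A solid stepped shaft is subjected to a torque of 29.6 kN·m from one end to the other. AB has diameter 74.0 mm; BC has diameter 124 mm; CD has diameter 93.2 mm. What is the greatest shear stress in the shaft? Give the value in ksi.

54.0 ksi

Under the same torque, τ_max = 16T/(πd³) is largest where d is smallest — segment AB (d = 74.0 mm).
τ_max = 16·29600/(π·(0.0740)³) = 3.720×10^8 Pa.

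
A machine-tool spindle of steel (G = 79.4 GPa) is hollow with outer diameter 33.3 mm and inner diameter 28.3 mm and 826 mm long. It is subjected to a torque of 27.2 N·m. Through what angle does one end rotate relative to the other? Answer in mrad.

J = π(d_o⁴ − d_i⁴)/32 = π(0.0333⁴ − 0.0283⁴)/32 = 5.775×10^-8 m⁴.
θ = T·L/(G·J) = 27.20 × 0.826 / (79.4×10⁹ × 5.775×10^-8) = 4.900×10^-3 rad.

4.90 mrad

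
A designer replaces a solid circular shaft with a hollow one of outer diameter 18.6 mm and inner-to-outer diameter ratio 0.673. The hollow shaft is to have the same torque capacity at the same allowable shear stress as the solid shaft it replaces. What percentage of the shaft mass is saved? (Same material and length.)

36.2 %

Equal τ_max and T ⇒ the solid shaft needs d_s³ = d_o³(1−k⁴), so d_s = 18.6·(1−0.673⁴)^(1/3) = 17.23 mm.
Area ratio A_h/A_s = d_o²(1−k²)/d_s² = (1−k²)/(1−k⁴)^(2/3) = 0.6376.
Mass saving = 1 − 0.6376 = 36.2 %.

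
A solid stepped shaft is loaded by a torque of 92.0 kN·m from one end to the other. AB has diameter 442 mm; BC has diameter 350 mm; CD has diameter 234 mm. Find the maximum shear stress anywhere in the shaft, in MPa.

Under the same torque, τ_max = 16T/(πd³) is largest where d is smallest — segment CD (d = 234 mm).
τ_max = 16·92000/(π·(0.234)³) = 3.657×10^7 Pa.

36.6 MPa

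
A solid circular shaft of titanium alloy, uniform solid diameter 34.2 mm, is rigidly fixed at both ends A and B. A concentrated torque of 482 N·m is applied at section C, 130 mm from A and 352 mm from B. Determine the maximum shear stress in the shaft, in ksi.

6.50 ksi

With uniform GJ and both ends fixed, compatibility θ_AC = θ_CB gives T_A·a = T_B·b, together with T_A + T_B = T₀.
T_A = T₀·b/(a+b) = 482.0·352/482.0 = 352.0 N·m; T_B = 130.0 N·m.
τ in each portion: τ_AC = 4.48×10^7 Pa, τ_CB = 1.66×10^7 Pa; maximum is in AC.
τ_max = T_AC·r/J = 352.0·0.0171/1.34×10^-7 = 4.482×10^7 Pa.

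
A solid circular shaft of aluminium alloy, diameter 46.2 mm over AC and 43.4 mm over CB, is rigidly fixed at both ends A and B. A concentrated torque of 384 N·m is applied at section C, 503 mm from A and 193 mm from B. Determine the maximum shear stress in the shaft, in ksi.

Compatibility: T_A·a/J_AC = T_B·b/J_CB with T_A + T_B = T₀.
J_AC = 4.47×10^-7 m⁴, J_CB = 3.48×10^-7 m⁴, so T_A = T₀·(J_AC/a)/((J_AC/a)+(J_CB/b)) = 126.8 N·m, T_B = 257.2 N·m.
τ in each portion: τ_AC = 6.55×10^6 Pa, τ_CB = 1.60×10^7 Pa; maximum is in CB.
τ_max = T_CB·r/J = 257.2·0.0217/3.48×10^-7 = 1.603×10^7 Pa.

2.32 ksi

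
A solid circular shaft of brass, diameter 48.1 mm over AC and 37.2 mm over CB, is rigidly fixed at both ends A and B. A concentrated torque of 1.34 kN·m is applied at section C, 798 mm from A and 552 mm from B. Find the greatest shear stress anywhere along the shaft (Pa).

Compatibility: T_A·a/J_AC = T_B·b/J_CB with T_A + T_B = T₀.
J_AC = 5.26×10^-7 m⁴, J_CB = 1.88×10^-7 m⁴, so T_A = T₀·(J_AC/a)/((J_AC/a)+(J_CB/b)) = 883.2 N·m, T_B = 456.8 N·m.
τ in each portion: τ_AC = 4.04×10^7 Pa, τ_CB = 4.52×10^7 Pa; maximum is in CB.
τ_max = T_CB·r/J = 456.8·0.0186/1.88×10^-7 = 4.519×10^7 Pa.

4.52e7 Pa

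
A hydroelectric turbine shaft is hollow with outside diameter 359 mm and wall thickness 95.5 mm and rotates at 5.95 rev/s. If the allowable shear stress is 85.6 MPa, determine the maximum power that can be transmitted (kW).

J = π(d_o⁴ − d_i⁴)/32 = π(0.359⁴ − 0.168⁴)/32 = 1.553×10^-3 m⁴.
T_max = τ_allow·J/r = 8.56×10^7 × 1.553×10^-3 / 0.179 = 740400 N·m.
ω = 2π·5.95 = 37.38 rad/s, so P_max = T_max·ω = 2.768×10^7 W.

27700 kW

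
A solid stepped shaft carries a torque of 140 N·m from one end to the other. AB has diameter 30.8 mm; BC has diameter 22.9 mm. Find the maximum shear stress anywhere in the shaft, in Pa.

Under the same torque, τ_max = 16T/(πd³) is largest where d is smallest — segment BC (d = 22.9 mm).
τ_max = 16·140.0/(π·(0.0229)³) = 5.937×10^7 Pa.

5.94e7 Pa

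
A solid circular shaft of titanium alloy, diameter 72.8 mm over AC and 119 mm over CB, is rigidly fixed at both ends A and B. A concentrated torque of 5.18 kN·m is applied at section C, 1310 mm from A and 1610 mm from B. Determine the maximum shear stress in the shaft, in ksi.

1.94 ksi

Compatibility: T_A·a/J_AC = T_B·b/J_CB with T_A + T_B = T₀.
J_AC = 2.76×10^-6 m⁴, J_CB = 1.97×10^-5 m⁴, so T_A = T₀·(J_AC/a)/((J_AC/a)+(J_CB/b)) = 760.7 N·m, T_B = 4419 N·m.
τ in each portion: τ_AC = 1.00×10^7 Pa, τ_CB = 1.34×10^7 Pa; maximum is in CB.
τ_max = T_CB·r/J = 4419·0.0595/1.97×10^-5 = 1.336×10^7 Pa.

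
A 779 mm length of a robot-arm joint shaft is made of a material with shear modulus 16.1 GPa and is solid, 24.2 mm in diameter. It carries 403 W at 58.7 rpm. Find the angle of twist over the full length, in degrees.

ω = 2π·58.7/60 = 6.147 rad/s, so T = P/ω = 403 / 6.147 = 65.56 N·m.
J = πd⁴/32 = π(0.0242)⁴/32 = 3.367×10^-8 m⁴.
θ = T·L/(G·J) = 65.56 × 0.779 / (16.1×10⁹ × 3.367×10^-8) = 0.09421 rad.

5.40°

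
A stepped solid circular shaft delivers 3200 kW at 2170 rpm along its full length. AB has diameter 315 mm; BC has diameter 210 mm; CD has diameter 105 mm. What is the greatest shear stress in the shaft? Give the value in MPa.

ω = 2π·2170/60 = 227.2 rad/s, so T = P/ω = 3200×10³ / 227.2 = 14080 N·m.
Under the same torque, τ_max = 16T/(πd³) is largest where d is smallest — segment CD (d = 105 mm).
τ_max = 16·14080/(π·(0.105)³) = 6.195×10^7 Pa.

62.0 MPa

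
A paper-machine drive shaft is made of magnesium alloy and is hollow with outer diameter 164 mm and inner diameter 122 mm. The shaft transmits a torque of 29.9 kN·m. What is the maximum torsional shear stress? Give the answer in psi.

7220 psi

J = π(d_o⁴ − d_i⁴)/32 = π(0.164⁴ − 0.122⁴)/32 = 4.927×10^-5 m⁴.
τ_max = T·r/J = 29900 × 0.0820 / 4.927×10^-5 = 4.976×10^7 Pa.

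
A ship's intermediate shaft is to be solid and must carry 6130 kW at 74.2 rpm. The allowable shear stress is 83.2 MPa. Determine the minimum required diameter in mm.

364 mm

ω = 2π·74.2/60 = 7.770 rad/s, so T = P/ω = 6130×10³ / 7.770 = 788900 N·m.
For a solid shaft τ_max = 16T/(πd³), so d = (16T/(π τ_allow))^(1/3) = (16·788900/(π·8.32×10^7))^(1/3) = 0.3642 m.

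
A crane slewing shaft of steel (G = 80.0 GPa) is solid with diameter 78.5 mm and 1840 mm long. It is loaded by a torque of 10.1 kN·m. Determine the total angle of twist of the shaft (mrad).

62.3 mrad

J = πd⁴/32 = π(0.0785)⁴/32 = 3.728×10^-6 m⁴.
θ = T·L/(G·J) = 10100 × 1.84 / (80.0×10⁹ × 3.728×10^-6) = 0.06231 rad.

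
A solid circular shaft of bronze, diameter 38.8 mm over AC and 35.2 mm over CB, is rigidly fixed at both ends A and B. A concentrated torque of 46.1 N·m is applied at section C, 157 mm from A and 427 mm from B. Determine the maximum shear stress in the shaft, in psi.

467 psi

Compatibility: T_A·a/J_AC = T_B·b/J_CB with T_A + T_B = T₀.
J_AC = 2.22×10^-7 m⁴, J_CB = 1.51×10^-7 m⁴, so T_A = T₀·(J_AC/a)/((J_AC/a)+(J_CB/b)) = 36.91 N·m, T_B = 9.192 N·m.
τ in each portion: τ_AC = 3.22×10^6 Pa, τ_CB = 1.07×10^6 Pa; maximum is in AC.
τ_max = T_AC·r/J = 36.91·0.0194/2.22×10^-7 = 3.218×10^6 Pa.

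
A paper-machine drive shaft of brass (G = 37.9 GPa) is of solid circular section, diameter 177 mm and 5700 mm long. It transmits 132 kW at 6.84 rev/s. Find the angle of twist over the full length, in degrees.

ω = 2π·6.84 = 42.98 rad/s, so T = P/ω = 132×10³ / 42.98 = 3071 N·m.
J = πd⁴/32 = π(0.177)⁴/32 = 9.636×10^-5 m⁴.
θ = T·L/(G·J) = 3071 × 5.70 / (37.9×10⁹ × 9.636×10^-5) = 4.794×10^-3 rad.

0.275°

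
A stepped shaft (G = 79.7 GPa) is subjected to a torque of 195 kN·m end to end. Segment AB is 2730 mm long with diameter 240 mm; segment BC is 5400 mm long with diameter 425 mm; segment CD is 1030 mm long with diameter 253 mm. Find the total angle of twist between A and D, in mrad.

30.9 mrad

J_AB = π(0.240)⁴/32 = 3.26×10^-4 m⁴; J_BC = π(0.425)⁴/32 = 3.20×10^-3 m⁴; J_CD = π(0.253)⁴/32 = 4.02×10^-4 m⁴.
θ = (T/G)·Σ L_i/J_i = (195000/79.7×10⁹)·(2.73/3.26×10^-4 + 5.40/3.20×10^-3 + 1.03/4.02×10^-4) = 0.03090 rad.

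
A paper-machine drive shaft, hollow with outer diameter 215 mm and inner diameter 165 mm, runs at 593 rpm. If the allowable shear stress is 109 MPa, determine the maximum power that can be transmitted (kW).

8630 kW

J = π(d_o⁴ − d_i⁴)/32 = π(0.215⁴ − 0.165⁴)/32 = 1.370×10^-4 m⁴.
T_max = τ_allow·J/r = 1.09×10^8 × 1.370×10^-4 / 0.107 = 138900 N·m.
ω = 2π·593/60 = 62.10 rad/s, so P_max = T_max·ω = 8.627×10^6 W.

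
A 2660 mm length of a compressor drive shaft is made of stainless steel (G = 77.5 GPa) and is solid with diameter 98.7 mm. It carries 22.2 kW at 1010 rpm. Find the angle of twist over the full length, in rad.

ω = 2π·1010/60 = 105.8 rad/s, so T = P/ω = 22.2×10³ / 105.8 = 209.9 N·m.
J = πd⁴/32 = π(0.0987)⁴/32 = 9.317×10^-6 m⁴.
θ = T·L/(G·J) = 209.9 × 2.66 / (77.5×10⁹ × 9.317×10^-6) = 7.732×10^-4 rad.

7.73e-4 rad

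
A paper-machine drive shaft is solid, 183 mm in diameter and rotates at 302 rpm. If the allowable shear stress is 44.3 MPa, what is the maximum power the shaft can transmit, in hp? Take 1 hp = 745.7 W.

J = πd⁴/32 = π(0.183)⁴/32 = 1.101×10^-4 m⁴.
T_max = τ_allow·J/r = 4.43×10^7 × 1.101×10^-4 / 0.0915 = 53310 N·m.
ω = 2π·302/60 = 31.63 rad/s, so P_max = T_max·ω = 1.686×10^6 W.

2260 hp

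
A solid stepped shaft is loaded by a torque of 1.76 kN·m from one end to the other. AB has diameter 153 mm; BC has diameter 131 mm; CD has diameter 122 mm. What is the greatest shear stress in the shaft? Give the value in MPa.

Under the same torque, τ_max = 16T/(πd³) is largest where d is smallest — segment CD (d = 122 mm).
τ_max = 16·1760/(π·(0.122)³) = 4.936×10^6 Pa.

4.94 MPa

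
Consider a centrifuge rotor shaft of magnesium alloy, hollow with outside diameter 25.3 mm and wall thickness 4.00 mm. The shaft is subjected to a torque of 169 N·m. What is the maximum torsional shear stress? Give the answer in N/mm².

68.0 N/mm²

J = π(d_o⁴ − d_i⁴)/32 = π(0.0253⁴ − 0.0173⁴)/32 = 3.143×10^-8 m⁴.
τ_max = T·r/J = 169.0 × 0.0126 / 3.143×10^-8 = 6.802×10^7 Pa.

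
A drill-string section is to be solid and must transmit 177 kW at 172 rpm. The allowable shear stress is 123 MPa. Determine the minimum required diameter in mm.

ω = 2π·172/60 = 18.01 rad/s, so T = P/ω = 177×10³ / 18.01 = 9827 N·m.
For a solid shaft τ_max = 16T/(πd³), so d = (16T/(π τ_allow))^(1/3) = (16·9827/(π·1.23×10^8))^(1/3) = 0.07410 m.

74.1 mm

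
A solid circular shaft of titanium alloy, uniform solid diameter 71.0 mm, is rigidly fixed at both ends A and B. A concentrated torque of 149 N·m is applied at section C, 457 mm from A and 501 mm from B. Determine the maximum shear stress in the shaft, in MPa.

With uniform GJ and both ends fixed, compatibility θ_AC = θ_CB gives T_A·a = T_B·b, together with T_A + T_B = T₀.
T_A = T₀·b/(a+b) = 149.0·501/958.0 = 77.92 N·m; T_B = 71.08 N·m.
τ in each portion: τ_AC = 1.11×10^6 Pa, τ_CB = 1.01×10^6 Pa; maximum is in AC.
τ_max = T_AC·r/J = 77.92·0.0355/2.49×10^-6 = 1.109×10^6 Pa.

1.11 MPa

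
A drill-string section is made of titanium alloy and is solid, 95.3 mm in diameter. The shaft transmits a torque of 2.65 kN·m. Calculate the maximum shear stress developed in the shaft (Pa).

1.56e7 Pa

J = πd⁴/32 = π(0.0953)⁴/32 = 8.098×10^-6 m⁴.
τ_max = T·r/J = 2650 × 0.0476 / 8.098×10^-6 = 1.559×10^7 Pa.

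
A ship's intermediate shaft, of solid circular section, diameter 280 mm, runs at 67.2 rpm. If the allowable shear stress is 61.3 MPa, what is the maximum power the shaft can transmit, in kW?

J = πd⁴/32 = π(0.280)⁴/32 = 6.034×10^-4 m⁴.
T_max = τ_allow·J/r = 6.13×10^7 × 6.034×10^-4 / 0.140 = 264200 N·m.
ω = 2π·67.2/60 = 7.037 rad/s, so P_max = T_max·ω = 1.859×10^6 W.

1860 kW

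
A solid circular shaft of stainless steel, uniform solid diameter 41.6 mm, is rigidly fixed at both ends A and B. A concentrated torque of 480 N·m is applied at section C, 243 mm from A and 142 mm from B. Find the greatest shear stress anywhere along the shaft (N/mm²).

With uniform GJ and both ends fixed, compatibility θ_AC = θ_CB gives T_A·a = T_B·b, together with T_A + T_B = T₀.
T_A = T₀·b/(a+b) = 480.0·142/385.0 = 177.0 N·m; T_B = 303.0 N·m.
τ in each portion: τ_AC = 1.25×10^7 Pa, τ_CB = 2.14×10^7 Pa; maximum is in CB.
τ_max = T_CB·r/J = 303.0·0.0208/2.94×10^-7 = 2.143×10^7 Pa.

21.4 N/mm²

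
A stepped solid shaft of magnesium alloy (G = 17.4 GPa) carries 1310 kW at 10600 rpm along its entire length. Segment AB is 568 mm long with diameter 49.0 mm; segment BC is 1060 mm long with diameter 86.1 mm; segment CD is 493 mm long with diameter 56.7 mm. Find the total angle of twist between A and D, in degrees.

ω = 2π·10600/60 = 1110 rad/s, so T = P/ω = 1310×10³ / 1110 = 1180 N·m.
J_AB = π(0.0490)⁴/32 = 5.66×10^-7 m⁴; J_BC = π(0.0861)⁴/32 = 5.40×10^-6 m⁴; J_CD = π(0.0567)⁴/32 = 1.01×10^-6 m⁴.
θ = (T/G)·Σ L_i/J_i = (1180/17.4×10⁹)·(0.568/5.66×10^-7 + 1.06/5.40×10^-6 + 0.493/1.01×10^-6) = 0.1143 rad.

6.55°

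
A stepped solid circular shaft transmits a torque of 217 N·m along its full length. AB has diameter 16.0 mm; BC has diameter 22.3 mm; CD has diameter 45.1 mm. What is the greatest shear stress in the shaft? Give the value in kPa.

270000 kPa

Under the same torque, τ_max = 16T/(πd³) is largest where d is smallest — segment AB (d = 16.0 mm).
τ_max = 16·217.0/(π·(0.0160)³) = 2.698×10^8 Pa.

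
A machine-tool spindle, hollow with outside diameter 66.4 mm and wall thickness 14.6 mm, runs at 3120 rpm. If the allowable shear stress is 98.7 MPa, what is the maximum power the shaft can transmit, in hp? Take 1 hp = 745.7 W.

J = π(d_o⁴ − d_i⁴)/32 = π(0.0664⁴ − 0.0372⁴)/32 = 1.720×10^-6 m⁴.
T_max = τ_allow·J/r = 9.87×10^7 × 1.720×10^-6 / 0.0332 = 5115 N·m.
ω = 2π·3120/60 = 326.7 rad/s, so P_max = T_max·ω = 1.671×10^6 W.

2240 hp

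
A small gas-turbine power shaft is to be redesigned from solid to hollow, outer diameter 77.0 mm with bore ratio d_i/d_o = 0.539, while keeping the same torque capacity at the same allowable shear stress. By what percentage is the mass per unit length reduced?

Equal τ_max and T ⇒ the solid shaft needs d_s³ = d_o³(1−k⁴), so d_s = 77.0·(1−0.539⁴)^(1/3) = 74.77 mm.
Area ratio A_h/A_s = d_o²(1−k²)/d_s² = (1−k²)/(1−k⁴)^(2/3) = 0.7524.
Mass saving = 1 − 0.7524 = 24.8 %.

24.8 %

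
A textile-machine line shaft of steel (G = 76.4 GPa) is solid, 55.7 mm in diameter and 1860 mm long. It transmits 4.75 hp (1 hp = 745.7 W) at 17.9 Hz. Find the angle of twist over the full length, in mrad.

ω = 2π·17.9 = 112.5 rad/s, so T = P/ω = 4.75×745.7 / 112.5 = 31.49 N·m.
J = πd⁴/32 = π(0.0557)⁴/32 = 9.450×10^-7 m⁴.
θ = T·L/(G·J) = 31.49 × 1.86 / (76.4×10⁹ × 9.450×10^-7) = 8.114×10^-4 rad.

0.811 mrad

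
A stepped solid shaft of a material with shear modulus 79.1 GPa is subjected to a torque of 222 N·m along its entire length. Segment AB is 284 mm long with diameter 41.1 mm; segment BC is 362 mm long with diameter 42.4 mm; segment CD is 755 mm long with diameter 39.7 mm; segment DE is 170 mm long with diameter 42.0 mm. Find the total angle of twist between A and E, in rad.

J_AB = π(0.0411)⁴/32 = 2.80×10^-7 m⁴; J_BC = π(0.0424)⁴/32 = 3.17×10^-7 m⁴; J_CD = π(0.0397)⁴/32 = 2.44×10^-7 m⁴; J_DE = π(0.0420)⁴/32 = 3.05×10^-7 m⁴.
θ = (T/G)·Σ L_i/J_i = (222.0/79.1×10⁹)·(0.284/2.80×10^-7 + 0.362/3.17×10^-7 + 0.755/2.44×10^-7 + 0.170/3.05×10^-7) = 0.01630 rad.

0.0163 rad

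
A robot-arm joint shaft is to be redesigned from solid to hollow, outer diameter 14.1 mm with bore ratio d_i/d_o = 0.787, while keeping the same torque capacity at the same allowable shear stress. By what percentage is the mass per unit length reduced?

Equal τ_max and T ⇒ the solid shaft needs d_s³ = d_o³(1−k⁴), so d_s = 14.1·(1−0.787⁴)^(1/3) = 12.00 mm.
Area ratio A_h/A_s = d_o²(1−k²)/d_s² = (1−k²)/(1−k⁴)^(2/3) = 0.5255.
Mass saving = 1 − 0.5255 = 47.4 %.

47.4 %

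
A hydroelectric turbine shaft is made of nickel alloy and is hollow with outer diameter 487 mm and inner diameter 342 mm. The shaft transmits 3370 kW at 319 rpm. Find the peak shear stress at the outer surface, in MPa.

5.88 MPa

ω = 2π·319/60 = 33.41 rad/s, so T = P/ω = 3370×10³ / 33.41 = 100900 N·m.
J = π(d_o⁴ − d_i⁴)/32 = π(0.487⁴ − 0.342⁴)/32 = 4.179×10^-3 m⁴.
τ_max = T·r/J = 100900 × 0.243 / 4.179×10^-3 = 5.878×10^6 Pa.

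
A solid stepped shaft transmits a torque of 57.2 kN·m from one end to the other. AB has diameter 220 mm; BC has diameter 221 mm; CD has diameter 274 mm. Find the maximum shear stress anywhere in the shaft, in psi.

3970 psi

Under the same torque, τ_max = 16T/(πd³) is largest where d is smallest — segment AB (d = 220 mm).
τ_max = 16·57200/(π·(0.220)³) = 2.736×10^7 Pa.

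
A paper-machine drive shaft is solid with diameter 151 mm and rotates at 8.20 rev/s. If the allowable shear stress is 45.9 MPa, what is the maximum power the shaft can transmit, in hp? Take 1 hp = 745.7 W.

J = πd⁴/32 = π(0.151)⁴/32 = 5.104×10^-5 m⁴.
T_max = τ_allow·J/r = 4.59×10^7 × 5.104×10^-5 / 0.0755 = 31030 N·m.
ω = 2π·8.20 = 51.52 rad/s, so P_max = T_max·ω = 1.599×10^6 W.

2140 hp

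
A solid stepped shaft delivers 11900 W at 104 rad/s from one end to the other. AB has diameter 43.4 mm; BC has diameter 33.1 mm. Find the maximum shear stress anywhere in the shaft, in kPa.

16100 kPa

ω = 104 rad/s, so T = P/ω = 11900 / 104.0 = 114.4 N·m.
Under the same torque, τ_max = 16T/(πd³) is largest where d is smallest — segment BC (d = 33.1 mm).
τ_max = 16·114.4/(π·(0.0331)³) = 1.607×10^7 Pa.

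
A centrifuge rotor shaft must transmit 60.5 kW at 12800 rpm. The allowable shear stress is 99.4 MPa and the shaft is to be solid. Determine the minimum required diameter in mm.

ω = 2π·12800/60 = 1340 rad/s, so T = P/ω = 60.5×10³ / 1340 = 45.14 N·m.
For a solid shaft τ_max = 16T/(πd³), so d = (16T/(π τ_allow))^(1/3) = (16·45.14/(π·9.94×10^7))^(1/3) = 0.01322 m.

13.2 mm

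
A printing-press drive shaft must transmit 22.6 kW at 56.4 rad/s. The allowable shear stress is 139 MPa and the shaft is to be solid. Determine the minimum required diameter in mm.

24.5 mm

ω = 56.4 rad/s, so T = P/ω = 22.6×10³ / 56.40 = 400.7 N·m.
For a solid shaft τ_max = 16T/(πd³), so d = (16T/(π τ_allow))^(1/3) = (16·400.7/(π·1.39×10^8))^(1/3) = 0.02449 m.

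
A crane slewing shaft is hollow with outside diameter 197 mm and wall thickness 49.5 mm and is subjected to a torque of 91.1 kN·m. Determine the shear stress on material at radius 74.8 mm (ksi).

J = π(d_o⁴ − d_i⁴)/32 = π(0.197⁴ − 0.0980⁴)/32 = 1.388×10^-4 m⁴.
Shear stress varies linearly with radius: τ = T·r/J = 91100 × 0.0748 / 1.388×10^-4 = 4.909×10^7 Pa.

7.12 ksi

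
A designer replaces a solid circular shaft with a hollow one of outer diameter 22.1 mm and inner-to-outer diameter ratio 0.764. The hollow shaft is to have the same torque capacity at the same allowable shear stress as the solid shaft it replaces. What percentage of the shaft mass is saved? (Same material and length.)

45.0 %

Equal τ_max and T ⇒ the solid shaft needs d_s³ = d_o³(1−k⁴), so d_s = 22.1·(1−0.764⁴)^(1/3) = 19.23 mm.
Area ratio A_h/A_s = d_o²(1−k²)/d_s² = (1−k²)/(1−k⁴)^(2/3) = 0.5496.
Mass saving = 1 − 0.5496 = 45.0 %.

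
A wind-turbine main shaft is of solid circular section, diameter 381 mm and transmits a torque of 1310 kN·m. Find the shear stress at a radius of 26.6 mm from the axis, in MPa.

J = πd⁴/32 = π(0.381)⁴/32 = 2.069×10^-3 m⁴.
Shear stress varies linearly with radius: τ = T·r/J = 1.310e6 × 0.0266 / 2.069×10^-3 = 1.684×10^7 Pa.

16.8 MPa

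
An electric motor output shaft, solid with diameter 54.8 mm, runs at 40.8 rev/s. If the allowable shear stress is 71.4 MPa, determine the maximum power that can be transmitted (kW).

J = πd⁴/32 = π(0.0548)⁴/32 = 8.854×10^-7 m⁴.
T_max = τ_allow·J/r = 7.14×10^7 × 8.854×10^-7 / 0.0274 = 2307 N·m.
ω = 2π·40.8 = 256.4 rad/s, so P_max = T_max·ω = 5.914×10^5 W.

591 kW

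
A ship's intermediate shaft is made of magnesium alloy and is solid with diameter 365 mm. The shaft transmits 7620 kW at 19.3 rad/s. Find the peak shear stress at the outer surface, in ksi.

6.00 ksi

ω = 19.3 rad/s, so T = P/ω = 7620×10³ / 19.30 = 394800 N·m.
J = πd⁴/32 = π(0.365)⁴/32 = 1.742×10^-3 m⁴.
τ_max = T·r/J = 394800 × 0.182 / 1.742×10^-3 = 4.135×10^7 Pa.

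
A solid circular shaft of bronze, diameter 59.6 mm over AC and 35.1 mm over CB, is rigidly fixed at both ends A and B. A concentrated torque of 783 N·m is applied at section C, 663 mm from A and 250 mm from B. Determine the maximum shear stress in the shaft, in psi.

3230 psi

Compatibility: T_A·a/J_AC = T_B·b/J_CB with T_A + T_B = T₀.
J_AC = 1.24×10^-6 m⁴, J_CB = 1.49×10^-7 m⁴, so T_A = T₀·(J_AC/a)/((J_AC/a)+(J_CB/b)) = 593.6 N·m, T_B = 189.4 N·m.
τ in each portion: τ_AC = 1.43×10^7 Pa, τ_CB = 2.23×10^7 Pa; maximum is in CB.
τ_max = T_CB·r/J = 189.4·0.0175/1.49×10^-7 = 2.230×10^7 Pa.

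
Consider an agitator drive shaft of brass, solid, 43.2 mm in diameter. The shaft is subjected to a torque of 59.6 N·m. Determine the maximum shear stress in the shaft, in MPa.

J = πd⁴/32 = π(0.0432)⁴/32 = 3.419×10^-7 m⁴.
τ_max = T·r/J = 59.60 × 0.0216 / 3.419×10^-7 = 3.765×10^6 Pa.

3.77 MPa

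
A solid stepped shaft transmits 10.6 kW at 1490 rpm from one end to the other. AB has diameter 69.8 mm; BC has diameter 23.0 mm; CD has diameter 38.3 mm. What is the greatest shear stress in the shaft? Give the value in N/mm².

28.4 N/mm²

ω = 2π·1490/60 = 156.0 rad/s, so T = P/ω = 10.6×10³ / 156.0 = 67.93 N·m.
Under the same torque, τ_max = 16T/(πd³) is largest where d is smallest — segment BC (d = 23.0 mm).
τ_max = 16·67.93/(π·(0.0230)³) = 2.844×10^7 Pa.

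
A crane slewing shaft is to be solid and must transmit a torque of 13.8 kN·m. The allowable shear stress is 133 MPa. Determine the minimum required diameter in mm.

80.8 mm

For a solid shaft τ_max = 16T/(πd³), so d = (16T/(π τ_allow))^(1/3) = (16·13800/(π·1.33×10^8))^(1/3) = 0.08085 m.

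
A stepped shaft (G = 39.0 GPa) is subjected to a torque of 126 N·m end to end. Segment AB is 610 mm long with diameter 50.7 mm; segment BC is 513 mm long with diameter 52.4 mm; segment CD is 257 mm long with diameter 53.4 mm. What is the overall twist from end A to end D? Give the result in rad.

J_AB = π(0.0507)⁴/32 = 6.49×10^-7 m⁴; J_BC = π(0.0524)⁴/32 = 7.40×10^-7 m⁴; J_CD = π(0.0534)⁴/32 = 7.98×10^-7 m⁴.
θ = (T/G)·Σ L_i/J_i = (126.0/39.0×10⁹)·(0.610/6.49×10^-7 + 0.513/7.40×10^-7 + 0.257/7.98×10^-7) = 6.317×10^-3 rad.

0.00632 rad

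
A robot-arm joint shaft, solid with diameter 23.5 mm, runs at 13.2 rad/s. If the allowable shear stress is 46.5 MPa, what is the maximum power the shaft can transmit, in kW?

J = πd⁴/32 = π(0.0235)⁴/32 = 2.994×10^-8 m⁴.
T_max = τ_allow·J/r = 4.65×10^7 × 2.994×10^-8 / 0.0118 = 118.5 N·m.
ω = 13.2 rad/s, so P_max = T_max·ω = 1564 W.

1.56 kW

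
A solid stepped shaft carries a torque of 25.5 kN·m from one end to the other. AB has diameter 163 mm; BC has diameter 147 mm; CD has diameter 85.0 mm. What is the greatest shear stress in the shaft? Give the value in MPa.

211 MPa

Under the same torque, τ_max = 16T/(πd³) is largest where d is smallest — segment CD (d = 85.0 mm).
τ_max = 16·25500/(π·(0.0850)³) = 2.115×10^8 Pa.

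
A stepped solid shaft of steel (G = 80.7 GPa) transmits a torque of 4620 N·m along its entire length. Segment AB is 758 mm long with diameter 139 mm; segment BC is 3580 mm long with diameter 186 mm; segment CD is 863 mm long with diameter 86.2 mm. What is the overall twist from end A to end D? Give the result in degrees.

0.690°

J_AB = π(0.139)⁴/32 = 3.66×10^-5 m⁴; J_BC = π(0.186)⁴/32 = 1.18×10^-4 m⁴; J_CD = π(0.0862)⁴/32 = 5.42×10^-6 m⁴.
θ = (T/G)·Σ L_i/J_i = (4620/80.7×10⁹)·(0.758/3.66×10^-5 + 3.58/1.18×10^-4 + 0.863/5.42×10^-6) = 0.01204 rad.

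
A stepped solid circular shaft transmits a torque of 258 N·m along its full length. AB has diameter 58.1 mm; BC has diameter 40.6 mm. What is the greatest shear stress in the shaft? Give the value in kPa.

19600 kPa

Under the same torque, τ_max = 16T/(πd³) is largest where d is smallest — segment BC (d = 40.6 mm).
τ_max = 16·258.0/(π·(0.0406)³) = 1.963×10^7 Pa.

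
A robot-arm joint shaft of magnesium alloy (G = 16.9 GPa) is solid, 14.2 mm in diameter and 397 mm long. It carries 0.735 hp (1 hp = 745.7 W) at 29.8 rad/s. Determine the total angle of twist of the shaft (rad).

ω = 29.8 rad/s, so T = P/ω = 0.735×745.7 / 29.80 = 18.39 N·m.
J = πd⁴/32 = π(0.0142)⁴/32 = 3.992×10^-9 m⁴.
θ = T·L/(G·J) = 18.39 × 0.397 / (16.9×10⁹ × 3.992×10^-9) = 0.1082 rad.

0.108 rad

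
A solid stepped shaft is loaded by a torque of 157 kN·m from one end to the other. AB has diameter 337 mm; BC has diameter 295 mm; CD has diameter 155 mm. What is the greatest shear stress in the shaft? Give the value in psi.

Under the same torque, τ_max = 16T/(πd³) is largest where d is smallest — segment CD (d = 155 mm).
τ_max = 16·157000/(π·(0.155)³) = 2.147×10^8 Pa.

31100 psi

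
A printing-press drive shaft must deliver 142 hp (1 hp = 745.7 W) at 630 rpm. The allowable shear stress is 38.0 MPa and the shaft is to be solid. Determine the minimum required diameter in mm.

59.9 mm

ω = 2π·630/60 = 65.97 rad/s, so T = P/ω = 142×745.7 / 65.97 = 1605 N·m.
For a solid shaft τ_max = 16T/(πd³), so d = (16T/(π τ_allow))^(1/3) = (16·1605/(π·3.80×10^7))^(1/3) = 0.05992 m.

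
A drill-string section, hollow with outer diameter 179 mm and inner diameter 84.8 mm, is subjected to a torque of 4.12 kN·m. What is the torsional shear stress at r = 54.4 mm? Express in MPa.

J = π(d_o⁴ − d_i⁴)/32 = π(0.179⁴ − 0.0848⁴)/32 = 9.571×10^-5 m⁴.
Shear stress varies linearly with radius: τ = T·r/J = 4120 × 0.0544 / 9.571×10^-5 = 2.342×10^6 Pa.

2.34 MPa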